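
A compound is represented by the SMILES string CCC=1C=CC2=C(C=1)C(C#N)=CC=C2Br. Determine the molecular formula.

C13H10BrN

Walk through each heavy atom and fill implicit hydrogens from standard valence (C 4, N 3, O 2, S 2, halogen 1):
  atom 1: C, bond orders sum to 1 (valence 4) → 3 H
  atom 2: C, bond orders sum to 2 (valence 4) → 2 H
  atom 3: C, bond orders sum to 4 (valence 4) → 0 H
  atom 4: C, bond orders sum to 3 (valence 4) → 1 H
  atom 5: C, bond orders sum to 3 (valence 4) → 1 H
  atom 6: C, bond orders sum to 4 (valence 4) → 0 H
  atom 7: C, bond orders sum to 4 (valence 4) → 0 H
  atom 8: C, bond orders sum to 3 (valence 4) → 1 H
  atom 9: C, bond orders sum to 4 (valence 4) → 0 H
  atom 10: C, bond orders sum to 4 (valence 4) → 0 H
  atom 11: N, bond orders sum to 3 (valence 3) → 0 H
  atom 12: C, bond orders sum to 3 (valence 4) → 1 H
  atom 13: C, bond orders sum to 3 (valence 4) → 1 H
  atom 14: C, bond orders sum to 4 (valence 4) → 0 H
  atom 15: Br (halogen, monovalent) → 0 H
Totals → C:13, H:10, Br:1, N:1.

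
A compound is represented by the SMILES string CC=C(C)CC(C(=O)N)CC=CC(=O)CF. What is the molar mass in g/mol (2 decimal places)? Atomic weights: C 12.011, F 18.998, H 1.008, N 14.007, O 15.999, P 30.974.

227.28 g/mol

First, the molecular formula is C12H18FNO2 (counting implicit H from valence).
  C: 12 × 12.011 = 144.132
  F: 1 × 18.998 = 18.998
  H: 18 × 1.008 = 18.144
  N: 1 × 14.007 = 14.007
  O: 2 × 15.999 = 31.998
Sum: 12×12.011 + 1×18.998 + 18×1.008 + 1×14.007 + 2×15.999 = 227.279 → 227.28 g/mol.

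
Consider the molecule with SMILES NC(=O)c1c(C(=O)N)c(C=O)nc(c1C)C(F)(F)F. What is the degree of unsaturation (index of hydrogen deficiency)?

7

Molecular formula: C10H8F3N3O3.
DoU = (2C + 2 + N − H − X) / 2, where X is the halogen count and O/S are ignored.
    = (2·10 + 2 + 3 − 8 − 3) / 2 = 14 / 2 = 7.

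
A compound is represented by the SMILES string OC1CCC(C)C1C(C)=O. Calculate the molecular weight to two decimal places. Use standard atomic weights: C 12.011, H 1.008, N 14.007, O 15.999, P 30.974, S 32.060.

142.20 g/mol

First, the molecular formula is C8H14O2 (counting implicit H from valence).
  C: 8 × 12.011 = 96.088
  H: 14 × 1.008 = 14.112
  O: 2 × 15.999 = 31.998
Sum: 8×12.011 + 14×1.008 + 2×15.999 = 142.198 → 142.20 g/mol.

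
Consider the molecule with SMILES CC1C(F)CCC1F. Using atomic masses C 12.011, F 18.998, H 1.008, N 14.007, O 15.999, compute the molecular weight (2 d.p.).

120.14 g/mol

First, the molecular formula is C6H10F2 (counting implicit H from valence).
  C: 6 × 12.011 = 72.066
  F: 2 × 18.998 = 37.996
  H: 10 × 1.008 = 10.080
Sum: 6×12.011 + 2×18.998 + 10×1.008 = 120.142 → 120.14 g/mol.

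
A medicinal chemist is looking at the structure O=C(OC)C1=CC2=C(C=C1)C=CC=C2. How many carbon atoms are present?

12

Count every carbon token in the SMILES (each C, including those in ring-closure positions and inside branches).
Carbon count: 12.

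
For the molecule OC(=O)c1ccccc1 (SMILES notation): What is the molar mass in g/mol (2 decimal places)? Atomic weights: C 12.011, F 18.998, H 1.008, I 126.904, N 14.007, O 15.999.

First, the molecular formula is C7H6O2 (counting implicit H from valence).
  C: 7 × 12.011 = 84.077
  H: 6 × 1.008 = 6.048
  O: 2 × 15.999 = 31.998
Sum: 7×12.011 + 6×1.008 + 2×15.999 = 122.123 → 122.12 g/mol.

122.12 g/mol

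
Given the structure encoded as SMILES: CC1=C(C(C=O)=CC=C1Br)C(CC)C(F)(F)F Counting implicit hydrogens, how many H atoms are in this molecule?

Walk through each heavy atom and fill implicit hydrogens from standard valence (C 4, N 3, O 2, S 2, halogen 1):
  atom 1: C, bond orders sum to 1 (valence 4) → 3 H
  atom 2: C, bond orders sum to 4 (valence 4) → 0 H
  atom 3: C, bond orders sum to 4 (valence 4) → 0 H
  atom 4: C, bond orders sum to 4 (valence 4) → 0 H
  atom 5: C, bond orders sum to 3 (valence 4) → 1 H
  atom 6: O, bond orders sum to 2 (valence 2) → 0 H
  atom 7: C, bond orders sum to 3 (valence 4) → 1 H
  atom 8: C, bond orders sum to 3 (valence 4) → 1 H
  atom 9: C, bond orders sum to 4 (valence 4) → 0 H
  atom 10: Br (halogen, monovalent) → 0 H
  atom 11: C, bond orders sum to 3 (valence 4) → 1 H
  atom 12: C, bond orders sum to 2 (valence 4) → 2 H
  atom 13: C, bond orders sum to 1 (valence 4) → 3 H
  atom 14: C, bond orders sum to 4 (valence 4) → 0 H
  atom 15: F (halogen, monovalent) → 0 H
  atom 16: F (halogen, monovalent) → 0 H
  atom 17: F (halogen, monovalent) → 0 H
Total hydrogens: 12.

12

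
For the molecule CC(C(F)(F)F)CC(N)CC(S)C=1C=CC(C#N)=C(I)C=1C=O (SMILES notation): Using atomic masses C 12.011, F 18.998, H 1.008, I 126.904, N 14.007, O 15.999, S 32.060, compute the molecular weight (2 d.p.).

First, the molecular formula is C15H16F3IN2OS (counting implicit H from valence).
  C: 15 × 12.011 = 180.165
  F: 3 × 18.998 = 56.994
  H: 16 × 1.008 = 16.128
  I: 1 × 126.904 = 126.904
  N: 2 × 14.007 = 28.014
  O: 1 × 15.999 = 15.999
  S: 1 × 32.060 = 32.060
Sum: 15×12.011 + 3×18.998 + 16×1.008 + 1×126.904 + 2×14.007 + 1×15.999 + 1×32.060 = 456.264 → 456.26 g/mol.

456.26 g/mol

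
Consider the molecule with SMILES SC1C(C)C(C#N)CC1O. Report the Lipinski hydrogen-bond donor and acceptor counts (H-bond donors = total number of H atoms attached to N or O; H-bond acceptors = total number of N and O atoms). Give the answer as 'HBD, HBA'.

1, 2

Donors: find every N or O and count the H atoms it carries.
  atom 7 (N): bond orders sum to 3 → 0 H
  atom 10 (O): bond orders sum to 1 → 1 H
Lipinski HBD = 1.
Acceptors: N atoms = 1, O atoms = 1 → HBA = 2.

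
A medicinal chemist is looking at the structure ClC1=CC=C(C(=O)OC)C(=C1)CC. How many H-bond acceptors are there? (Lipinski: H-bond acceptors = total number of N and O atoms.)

2

N atoms: 0; O atoms: 2.
Lipinski HBA = 0 + 2 = 2.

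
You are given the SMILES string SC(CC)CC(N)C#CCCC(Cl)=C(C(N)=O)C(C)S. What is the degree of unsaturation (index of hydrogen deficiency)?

Molecular formula: C14H23ClN2OS2.
DoU = (2C + 2 + N − H − X) / 2, where X is the halogen count and O/S are ignored.
    = (2·14 + 2 + 2 − 23 − 1) / 2 = 8 / 2 = 4.

4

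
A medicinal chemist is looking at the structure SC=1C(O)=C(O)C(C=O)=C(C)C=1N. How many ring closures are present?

In SMILES, each pair of matching ring-closure digits denotes one ring-closing bond; the number of such bonds equals the number of independent rings.
Ring-closure bonds here: 1.

1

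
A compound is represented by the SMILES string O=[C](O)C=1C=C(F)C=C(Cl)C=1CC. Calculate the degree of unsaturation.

Degree of unsaturation = (number of rings) + (number of π bonds).
Ring closures in the SMILES: 1.
π bonds: 4 double bonds (each 1 DoU) → 4 DoU from unsaturation.
Total DoU = 1 + 4 = 5.

5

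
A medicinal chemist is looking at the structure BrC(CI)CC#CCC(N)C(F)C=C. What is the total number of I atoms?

1

Scan the SMILES for I atoms (remember two-letter symbols like Cl and Br are single atoms).
Iodine count: 1.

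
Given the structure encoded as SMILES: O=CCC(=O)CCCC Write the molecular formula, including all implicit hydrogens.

C7H12O2

Walk through each heavy atom and fill implicit hydrogens from standard valence (C 4, N 3, O 2, S 2, halogen 1):
  atom 1: O, bond orders sum to 2 (valence 2) → 0 H
  atom 2: C, bond orders sum to 3 (valence 4) → 1 H
  atom 3: C, bond orders sum to 2 (valence 4) → 2 H
  atom 4: C, bond orders sum to 4 (valence 4) → 0 H
  atom 5: O, bond orders sum to 2 (valence 2) → 0 H
  atom 6: C, bond orders sum to 2 (valence 4) → 2 H
  atom 7: C, bond orders sum to 2 (valence 4) → 2 H
  atom 8: C, bond orders sum to 2 (valence 4) → 2 H
  atom 9: C, bond orders sum to 1 (valence 4) → 3 H
Totals → C:7, H:12, O:2.
In Hill order: C7H12O2.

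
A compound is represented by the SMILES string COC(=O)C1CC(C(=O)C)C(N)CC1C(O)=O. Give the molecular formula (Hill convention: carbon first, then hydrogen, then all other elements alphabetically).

Walk through each heavy atom and fill implicit hydrogens from standard valence (C 4, N 3, O 2, S 2, halogen 1):
  atom 1: C, bond orders sum to 1 (valence 4) → 3 H
  atom 2: O, bond orders sum to 2 (valence 2) → 0 H
  atom 3: C, bond orders sum to 4 (valence 4) → 0 H
  atom 4: O, bond orders sum to 2 (valence 2) → 0 H
  atom 5: C, bond orders sum to 3 (valence 4) → 1 H
  atom 6: C, bond orders sum to 2 (valence 4) → 2 H
  atom 7: C, bond orders sum to 3 (valence 4) → 1 H
  atom 8: C, bond orders sum to 4 (valence 4) → 0 H
  atom 9: O, bond orders sum to 2 (valence 2) → 0 H
  atom 10: C, bond orders sum to 1 (valence 4) → 3 H
  atom 11: C, bond orders sum to 3 (valence 4) → 1 H
  atom 12: N, bond orders sum to 1 (valence 3) → 2 H
  atom 13: C, bond orders sum to 2 (valence 4) → 2 H
  atom 14: C, bond orders sum to 3 (valence 4) → 1 H
  atom 15: C, bond orders sum to 4 (valence 4) → 0 H
  atom 16: O, bond orders sum to 1 (valence 2) → 1 H
  atom 17: O, bond orders sum to 2 (valence 2) → 0 H
Totals → C:11, H:17, N:1, O:5.

C11H17NO5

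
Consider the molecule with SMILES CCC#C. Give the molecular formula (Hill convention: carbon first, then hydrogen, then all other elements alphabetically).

C4H6

Walk through each heavy atom and fill implicit hydrogens from standard valence (C 4, N 3, O 2, S 2, halogen 1):
  atom 1: C, bond orders sum to 1 (valence 4) → 3 H
  atom 2: C, bond orders sum to 2 (valence 4) → 2 H
  atom 3: C, bond orders sum to 4 (valence 4) → 0 H
  atom 4: C, bond orders sum to 3 (valence 4) → 1 H
Totals → C:4, H:6.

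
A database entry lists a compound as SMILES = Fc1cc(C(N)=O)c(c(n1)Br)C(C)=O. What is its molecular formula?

C8H6BrFN2O2

Walk through each heavy atom and fill implicit hydrogens from standard valence (C 4, N 3, O 2, S 2, halogen 1); for lowercase aromatic atoms, an aromatic c carries 1 H when it has two neighbours and 0 H with three, and aromatic n carries 0 H:
  atom 1: F (halogen, monovalent) → 0 H
  atom 2: aromatic c, 3 neighbours → 0 H
  atom 3: aromatic c, 2 neighbours → 1 H
  atom 4: aromatic c, 3 neighbours → 0 H
  atom 5: C, bond orders sum to 4 (valence 4) → 0 H
  atom 6: N, bond orders sum to 1 (valence 3) → 2 H
  atom 7: O, bond orders sum to 2 (valence 2) → 0 H
  atom 8: aromatic c, 3 neighbours → 0 H
  atom 9: aromatic c, 3 neighbours → 0 H
  atom 10: aromatic n, 2 neighbours → 0 H
  atom 11: Br (halogen, monovalent) → 0 H
  atom 12: C, bond orders sum to 4 (valence 4) → 0 H
  atom 13: C, bond orders sum to 1 (valence 4) → 3 H
  atom 14: O, bond orders sum to 2 (valence 2) → 0 H
Totals → C:8, H:6, Br:1, F:1, N:2, O:2.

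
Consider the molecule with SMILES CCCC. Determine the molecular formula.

Walk through each heavy atom and fill implicit hydrogens from standard valence (C 4, N 3, O 2, S 2, halogen 1):
  atom 1: C, bond orders sum to 1 (valence 4) → 3 H
  atom 2: C, bond orders sum to 2 (valence 4) → 2 H
  atom 3: C, bond orders sum to 2 (valence 4) → 2 H
  atom 4: C, bond orders sum to 1 (valence 4) → 3 H
Totals → C:4, H:10.
In Hill order: C4H10.

C4H10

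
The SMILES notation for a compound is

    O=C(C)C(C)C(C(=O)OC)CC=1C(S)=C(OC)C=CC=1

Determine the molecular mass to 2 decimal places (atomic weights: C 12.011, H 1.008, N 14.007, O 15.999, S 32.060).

296.38 g/mol

First, the molecular formula is C15H20O4S (counting implicit H from valence).
  C: 15 × 12.011 = 180.165
  H: 20 × 1.008 = 20.160
  O: 4 × 15.999 = 63.996
  S: 1 × 32.060 = 32.060
Sum: 15×12.011 + 20×1.008 + 4×15.999 + 1×32.060 = 296.381 → 296.38 g/mol.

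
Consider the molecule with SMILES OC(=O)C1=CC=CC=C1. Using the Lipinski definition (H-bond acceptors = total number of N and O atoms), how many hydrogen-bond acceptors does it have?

2

N atoms: 0; O atoms: 2.
Lipinski HBA = 0 + 2 = 2.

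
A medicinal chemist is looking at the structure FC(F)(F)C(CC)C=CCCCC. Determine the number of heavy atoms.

Every atom symbol written in the SMILES (organic subset) is one heavy atom; implicit H are not written.
Heavy atoms by element → C:10, F:3.
Total: 13.

13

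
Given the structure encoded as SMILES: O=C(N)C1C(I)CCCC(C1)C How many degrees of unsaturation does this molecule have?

2

Molecular formula: C9H16INO.
DoU = (2C + 2 + N − H − X) / 2, where X is the halogen count and O/S are ignored.
    = (2·9 + 2 + 1 − 16 − 1) / 2 = 4 / 2 = 2.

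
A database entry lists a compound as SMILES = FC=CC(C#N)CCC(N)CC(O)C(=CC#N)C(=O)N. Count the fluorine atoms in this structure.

1

Scan the SMILES for F atoms (remember two-letter symbols like Cl and Br are single atoms).
Fluorine count: 1.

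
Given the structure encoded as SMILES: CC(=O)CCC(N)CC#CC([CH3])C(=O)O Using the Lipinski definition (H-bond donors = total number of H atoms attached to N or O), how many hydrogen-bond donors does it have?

3

Donors: find every N or O and count the H atoms it carries.
  atom 3 (O): bond orders sum to 2 → 0 H
  atom 7 (N): bond orders sum to 1 → 2 H
  atom 14 (O): bond orders sum to 2 → 0 H
  atom 15 (O): bond orders sum to 1 → 1 H
Lipinski HBD = 3.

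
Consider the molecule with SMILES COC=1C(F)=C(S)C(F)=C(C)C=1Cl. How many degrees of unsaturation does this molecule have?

4

Molecular formula: C8H7ClF2OS.
DoU = (2C + 2 + N − H − X) / 2, where X is the halogen count and O/S are ignored.
    = (2·8 + 2 + 0 − 7 − 3) / 2 = 8 / 2 = 4.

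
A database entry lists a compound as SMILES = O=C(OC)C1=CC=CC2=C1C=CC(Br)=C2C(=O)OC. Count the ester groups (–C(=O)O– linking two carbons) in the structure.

The ester motif appears at heavy-atom positions 2, 16 in the SMILES.
Ester count: 2.

2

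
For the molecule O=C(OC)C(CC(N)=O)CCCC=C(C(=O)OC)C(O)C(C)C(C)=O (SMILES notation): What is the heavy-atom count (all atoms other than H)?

Every atom symbol written in the SMILES (organic subset) is one heavy atom; implicit H are not written.
Heavy atoms by element → C:17, N:1, O:7.
Total: 25.

25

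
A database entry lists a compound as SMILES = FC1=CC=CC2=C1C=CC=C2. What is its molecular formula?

C10H7F

Walk through each heavy atom and fill implicit hydrogens from standard valence (C 4, N 3, O 2, S 2, halogen 1):
  atom 1: F (halogen, monovalent) → 0 H
  atom 2: C, bond orders sum to 4 (valence 4) → 0 H
  atom 3: C, bond orders sum to 3 (valence 4) → 1 H
  atom 4: C, bond orders sum to 3 (valence 4) → 1 H
  atom 5: C, bond orders sum to 3 (valence 4) → 1 H
  atom 6: C, bond orders sum to 4 (valence 4) → 0 H
  atom 7: C, bond orders sum to 4 (valence 4) → 0 H
  atom 8: C, bond orders sum to 3 (valence 4) → 1 H
  atom 9: C, bond orders sum to 3 (valence 4) → 1 H
  atom 10: C, bond orders sum to 3 (valence 4) → 1 H
  atom 11: C, bond orders sum to 3 (valence 4) → 1 H
Totals → C:10, H:7, F:1.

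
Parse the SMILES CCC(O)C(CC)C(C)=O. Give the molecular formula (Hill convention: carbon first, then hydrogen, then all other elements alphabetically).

Walk through each heavy atom and fill implicit hydrogens from standard valence (C 4, N 3, O 2, S 2, halogen 1):
  atom 1: C, bond orders sum to 1 (valence 4) → 3 H
  atom 2: C, bond orders sum to 2 (valence 4) → 2 H
  atom 3: C, bond orders sum to 3 (valence 4) → 1 H
  atom 4: O, bond orders sum to 1 (valence 2) → 1 H
  atom 5: C, bond orders sum to 3 (valence 4) → 1 H
  atom 6: C, bond orders sum to 2 (valence 4) → 2 H
  atom 7: C, bond orders sum to 1 (valence 4) → 3 H
  atom 8: C, bond orders sum to 4 (valence 4) → 0 H
  atom 9: C, bond orders sum to 1 (valence 4) → 3 H
  atom 10: O, bond orders sum to 2 (valence 2) → 0 H
Totals → C:8, H:16, O:2.
In Hill order: C8H16O2.

C8H16O2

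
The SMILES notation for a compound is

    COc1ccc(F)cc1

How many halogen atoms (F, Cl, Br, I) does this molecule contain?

Halogen atoms appear at heavy-atom position 7 (1×F).
Other groups present: 1 ether.
Halogen count: 1.

1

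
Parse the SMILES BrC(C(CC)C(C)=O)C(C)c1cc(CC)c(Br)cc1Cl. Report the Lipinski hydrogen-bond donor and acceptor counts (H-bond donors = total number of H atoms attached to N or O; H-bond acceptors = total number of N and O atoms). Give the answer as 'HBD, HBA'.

Donors: find every N or O and count the H atoms it carries.
  atom 8 (O): bond orders sum to 2 → 0 H
Lipinski HBD = 0.
Acceptors: N atoms = 0, O atoms = 1 → HBA = 1.

0, 1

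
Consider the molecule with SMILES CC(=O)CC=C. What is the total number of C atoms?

5

Count every carbon token in the SMILES (each C, including those in ring-closure positions and inside branches).
Carbon count: 5.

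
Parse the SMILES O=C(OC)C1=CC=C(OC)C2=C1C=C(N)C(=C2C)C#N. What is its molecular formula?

C15H14N2O3

Walk through each heavy atom and fill implicit hydrogens from standard valence (C 4, N 3, O 2, S 2, halogen 1):
  atom 1: O, bond orders sum to 2 (valence 2) → 0 H
  atom 2: C, bond orders sum to 4 (valence 4) → 0 H
  atom 3: O, bond orders sum to 2 (valence 2) → 0 H
  atom 4: C, bond orders sum to 1 (valence 4) → 3 H
  atom 5: C, bond orders sum to 4 (valence 4) → 0 H
  atom 6: C, bond orders sum to 3 (valence 4) → 1 H
  atom 7: C, bond orders sum to 3 (valence 4) → 1 H
  atom 8: C, bond orders sum to 4 (valence 4) → 0 H
  atom 9: O, bond orders sum to 2 (valence 2) → 0 H
  atom 10: C, bond orders sum to 1 (valence 4) → 3 H
  atom 11: C, bond orders sum to 4 (valence 4) → 0 H
  atom 12: C, bond orders sum to 4 (valence 4) → 0 H
  atom 13: C, bond orders sum to 3 (valence 4) → 1 H
  atom 14: C, bond orders sum to 4 (valence 4) → 0 H
  atom 15: N, bond orders sum to 1 (valence 3) → 2 H
  atom 16: C, bond orders sum to 4 (valence 4) → 0 H
  atom 17: C, bond orders sum to 4 (valence 4) → 0 H
  atom 18: C, bond orders sum to 1 (valence 4) → 3 H
  atom 19: C, bond orders sum to 4 (valence 4) → 0 H
  atom 20: N, bond orders sum to 3 (valence 3) → 0 H
Totals → C:15, H:14, N:2, O:3.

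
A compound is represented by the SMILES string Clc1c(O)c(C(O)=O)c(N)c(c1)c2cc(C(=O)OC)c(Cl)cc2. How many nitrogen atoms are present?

Scan the SMILES for N atoms (remember two-letter symbols like Cl and Br are single atoms).
Nitrogen count: 1.

1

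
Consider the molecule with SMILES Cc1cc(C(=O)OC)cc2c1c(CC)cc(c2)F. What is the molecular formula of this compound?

Walk through each heavy atom and fill implicit hydrogens from standard valence (C 4, N 3, O 2, S 2, halogen 1); for lowercase aromatic atoms, an aromatic c carries 1 H when it has two neighbours and 0 H with three, and aromatic n carries 0 H:
  atom 1: C, bond orders sum to 1 (valence 4) → 3 H
  atom 2: aromatic c, 3 neighbours → 0 H
  atom 3: aromatic c, 2 neighbours → 1 H
  atom 4: aromatic c, 3 neighbours → 0 H
  atom 5: C, bond orders sum to 4 (valence 4) → 0 H
  atom 6: O, bond orders sum to 2 (valence 2) → 0 H
  atom 7: O, bond orders sum to 2 (valence 2) → 0 H
  atom 8: C, bond orders sum to 1 (valence 4) → 3 H
  atom 9: aromatic c, 2 neighbours → 1 H
  atom 10: aromatic c, 3 neighbours → 0 H
  atom 11: aromatic c, 3 neighbours → 0 H
  atom 12: aromatic c, 3 neighbours → 0 H
  atom 13: C, bond orders sum to 2 (valence 4) → 2 H
  atom 14: C, bond orders sum to 1 (valence 4) → 3 H
  atom 15: aromatic c, 2 neighbours → 1 H
  atom 16: aromatic c, 3 neighbours → 0 H
  atom 17: aromatic c, 2 neighbours → 1 H
  atom 18: F (halogen, monovalent) → 0 H
Totals → C:15, H:15, F:1, O:2.
In Hill order: C15H15FO2.

C15H15FO2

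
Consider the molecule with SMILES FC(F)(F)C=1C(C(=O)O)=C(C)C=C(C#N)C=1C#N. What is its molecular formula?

Walk through each heavy atom and fill implicit hydrogens from standard valence (C 4, N 3, O 2, S 2, halogen 1):
  atom 1: F (halogen, monovalent) → 0 H
  atom 2: C, bond orders sum to 4 (valence 4) → 0 H
  atom 3: F (halogen, monovalent) → 0 H
  atom 4: F (halogen, monovalent) → 0 H
  atom 5: C, bond orders sum to 4 (valence 4) → 0 H
  atom 6: C, bond orders sum to 4 (valence 4) → 0 H
  atom 7: C, bond orders sum to 4 (valence 4) → 0 H
  atom 8: O, bond orders sum to 2 (valence 2) → 0 H
  atom 9: O, bond orders sum to 1 (valence 2) → 1 H
  atom 10: C, bond orders sum to 4 (valence 4) → 0 H
  atom 11: C, bond orders sum to 1 (valence 4) → 3 H
  atom 12: C, bond orders sum to 3 (valence 4) → 1 H
  atom 13: C, bond orders sum to 4 (valence 4) → 0 H
  atom 14: C, bond orders sum to 4 (valence 4) → 0 H
  atom 15: N, bond orders sum to 3 (valence 3) → 0 H
  atom 16: C, bond orders sum to 4 (valence 4) → 0 H
  atom 17: C, bond orders sum to 4 (valence 4) → 0 H
  atom 18: N, bond orders sum to 3 (valence 3) → 0 H
Totals → C:11, H:5, F:3, N:2, O:2.
In Hill order: C11H5F3N2O2.

C11H5F3N2O2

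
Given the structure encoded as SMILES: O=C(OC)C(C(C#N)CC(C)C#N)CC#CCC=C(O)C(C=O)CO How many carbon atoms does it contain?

18

Count every carbon token in the SMILES (each C, including those in ring-closure positions and inside branches).
Carbon count: 18.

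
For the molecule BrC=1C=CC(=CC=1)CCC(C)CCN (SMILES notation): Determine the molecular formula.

Walk through each heavy atom and fill implicit hydrogens from standard valence (C 4, N 3, O 2, S 2, halogen 1):
  atom 1: Br (halogen, monovalent) → 0 H
  atom 2: C, bond orders sum to 4 (valence 4) → 0 H
  atom 3: C, bond orders sum to 3 (valence 4) → 1 H
  atom 4: C, bond orders sum to 3 (valence 4) → 1 H
  atom 5: C, bond orders sum to 4 (valence 4) → 0 H
  atom 6: C, bond orders sum to 3 (valence 4) → 1 H
  atom 7: C, bond orders sum to 3 (valence 4) → 1 H
  atom 8: C, bond orders sum to 2 (valence 4) → 2 H
  atom 9: C, bond orders sum to 2 (valence 4) → 2 H
  atom 10: C, bond orders sum to 3 (valence 4) → 1 H
  atom 11: C, bond orders sum to 1 (valence 4) → 3 H
  atom 12: C, bond orders sum to 2 (valence 4) → 2 H
  atom 13: C, bond orders sum to 2 (valence 4) → 2 H
  atom 14: N, bond orders sum to 1 (valence 3) → 2 H
Totals → C:12, H:18, Br:1, N:1.

C12H18BrN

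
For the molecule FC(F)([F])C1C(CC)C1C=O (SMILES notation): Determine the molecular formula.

C7H9F3O

Walk through each heavy atom and fill implicit hydrogens from standard valence (C 4, N 3, O 2, S 2, halogen 1):
  atom 1: F (halogen, monovalent) → 0 H
  atom 2: C, bond orders sum to 4 (valence 4) → 0 H
  atom 3: F (halogen, monovalent) → 0 H
  atom 4: F with explicit H count 0
  atom 5: C, bond orders sum to 3 (valence 4) → 1 H
  atom 6: C, bond orders sum to 3 (valence 4) → 1 H
  atom 7: C, bond orders sum to 2 (valence 4) → 2 H
  atom 8: C, bond orders sum to 1 (valence 4) → 3 H
  atom 9: C, bond orders sum to 3 (valence 4) → 1 H
  atom 10: C, bond orders sum to 3 (valence 4) → 1 H
  atom 11: O, bond orders sum to 2 (valence 2) → 0 H
Totals → C:7, H:9, F:3, O:1.
In Hill order: C7H9F3O.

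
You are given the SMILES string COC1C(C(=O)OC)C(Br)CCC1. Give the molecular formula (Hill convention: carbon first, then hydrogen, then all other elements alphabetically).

C9H15BrO3

Walk through each heavy atom and fill implicit hydrogens from standard valence (C 4, N 3, O 2, S 2, halogen 1):
  atom 1: C, bond orders sum to 1 (valence 4) → 3 H
  atom 2: O, bond orders sum to 2 (valence 2) → 0 H
  atom 3: C, bond orders sum to 3 (valence 4) → 1 H
  atom 4: C, bond orders sum to 3 (valence 4) → 1 H
  atom 5: C, bond orders sum to 4 (valence 4) → 0 H
  atom 6: O, bond orders sum to 2 (valence 2) → 0 H
  atom 7: O, bond orders sum to 2 (valence 2) → 0 H
  atom 8: C, bond orders sum to 1 (valence 4) → 3 H
  atom 9: C, bond orders sum to 3 (valence 4) → 1 H
  atom 10: Br (halogen, monovalent) → 0 H
  atom 11: C, bond orders sum to 2 (valence 4) → 2 H
  atom 12: C, bond orders sum to 2 (valence 4) → 2 H
  atom 13: C, bond orders sum to 2 (valence 4) → 2 H
Totals → C:9, H:15, Br:1, O:3.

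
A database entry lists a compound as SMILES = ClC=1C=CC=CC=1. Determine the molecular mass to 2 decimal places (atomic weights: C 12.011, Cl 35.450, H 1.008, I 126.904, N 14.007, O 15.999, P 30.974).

112.56 g/mol

First, the molecular formula is C6H5Cl (counting implicit H from valence).
  C: 6 × 12.011 = 72.066
  Cl: 1 × 35.450 = 35.450
  H: 5 × 1.008 = 5.040
Sum: 6×12.011 + 1×35.450 + 5×1.008 = 112.556 → 112.56 g/mol.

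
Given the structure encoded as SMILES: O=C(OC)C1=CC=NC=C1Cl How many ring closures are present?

In SMILES, each pair of matching ring-closure digits denotes one ring-closing bond; the number of such bonds equals the number of independent rings.
Ring-closure bonds here: 1.

1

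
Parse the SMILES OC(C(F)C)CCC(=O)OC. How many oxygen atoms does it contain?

3

Scan the SMILES for O atoms (remember two-letter symbols like Cl and Br are single atoms).
Oxygen count: 3.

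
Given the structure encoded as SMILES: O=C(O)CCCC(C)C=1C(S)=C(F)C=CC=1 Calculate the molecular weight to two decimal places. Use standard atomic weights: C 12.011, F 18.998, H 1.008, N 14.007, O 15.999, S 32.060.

242.31 g/mol

First, the molecular formula is C12H15FO2S (counting implicit H from valence).
  C: 12 × 12.011 = 144.132
  F: 1 × 18.998 = 18.998
  H: 15 × 1.008 = 15.120
  O: 2 × 15.999 = 31.998
  S: 1 × 32.060 = 32.060
Sum: 12×12.011 + 1×18.998 + 15×1.008 + 2×15.999 + 1×32.060 = 242.308 → 242.31 g/mol.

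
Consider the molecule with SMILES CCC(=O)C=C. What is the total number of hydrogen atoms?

Walk through each heavy atom and fill implicit hydrogens from standard valence (C 4, N 3, O 2, S 2, halogen 1):
  atom 1: C, bond orders sum to 1 (valence 4) → 3 H
  atom 2: C, bond orders sum to 2 (valence 4) → 2 H
  atom 3: C, bond orders sum to 4 (valence 4) → 0 H
  atom 4: O, bond orders sum to 2 (valence 2) → 0 H
  atom 5: C, bond orders sum to 3 (valence 4) → 1 H
  atom 6: C, bond orders sum to 2 (valence 4) → 2 H
Total hydrogens: 8.

8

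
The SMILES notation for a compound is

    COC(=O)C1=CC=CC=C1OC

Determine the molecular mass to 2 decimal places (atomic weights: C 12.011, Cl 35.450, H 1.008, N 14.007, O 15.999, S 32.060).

166.18 g/mol

First, the molecular formula is C9H10O3 (counting implicit H from valence).
  C: 9 × 12.011 = 108.099
  H: 10 × 1.008 = 10.080
  O: 3 × 15.999 = 47.997
Sum: 9×12.011 + 10×1.008 + 3×15.999 = 166.176 → 166.18 g/mol.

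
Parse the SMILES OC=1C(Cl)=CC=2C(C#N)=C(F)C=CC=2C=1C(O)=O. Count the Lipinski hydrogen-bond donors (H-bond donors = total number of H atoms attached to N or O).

Donors: find every N or O and count the H atoms it carries.
  atom 1 (O): bond orders sum to 1 → 1 H
  atom 9 (N): bond orders sum to 3 → 0 H
  atom 17 (O): bond orders sum to 1 → 1 H
  atom 18 (O): bond orders sum to 2 → 0 H
Lipinski HBD = 2.

2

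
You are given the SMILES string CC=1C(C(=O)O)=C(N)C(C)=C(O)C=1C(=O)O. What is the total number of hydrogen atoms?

11

Walk through each heavy atom and fill implicit hydrogens from standard valence (C 4, N 3, O 2, S 2, halogen 1):
  atom 1: C, bond orders sum to 1 (valence 4) → 3 H
  atom 2: C, bond orders sum to 4 (valence 4) → 0 H
  atom 3: C, bond orders sum to 4 (valence 4) → 0 H
  atom 4: C, bond orders sum to 4 (valence 4) → 0 H
  atom 5: O, bond orders sum to 2 (valence 2) → 0 H
  atom 6: O, bond orders sum to 1 (valence 2) → 1 H
  atom 7: C, bond orders sum to 4 (valence 4) → 0 H
  atom 8: N, bond orders sum to 1 (valence 3) → 2 H
  atom 9: C, bond orders sum to 4 (valence 4) → 0 H
  atom 10: C, bond orders sum to 1 (valence 4) → 3 H
  atom 11: C, bond orders sum to 4 (valence 4) → 0 H
  atom 12: O, bond orders sum to 1 (valence 2) → 1 H
  atom 13: C, bond orders sum to 4 (valence 4) → 0 H
  atom 14: C, bond orders sum to 4 (valence 4) → 0 H
  atom 15: O, bond orders sum to 2 (valence 2) → 0 H
  atom 16: O, bond orders sum to 1 (valence 2) → 1 H
Total hydrogens: 11.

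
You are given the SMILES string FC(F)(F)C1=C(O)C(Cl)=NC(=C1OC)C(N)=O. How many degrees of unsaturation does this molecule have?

5

Molecular formula: C8H6ClF3N2O3.
DoU = (2C + 2 + N − H − X) / 2, where X is the halogen count and O/S are ignored.
    = (2·8 + 2 + 2 − 6 − 4) / 2 = 10 / 2 = 5.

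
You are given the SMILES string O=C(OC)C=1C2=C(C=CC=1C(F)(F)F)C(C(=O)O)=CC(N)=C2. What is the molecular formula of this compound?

C14H10F3NO4

Walk through each heavy atom and fill implicit hydrogens from standard valence (C 4, N 3, O 2, S 2, halogen 1):
  atom 1: O, bond orders sum to 2 (valence 2) → 0 H
  atom 2: C, bond orders sum to 4 (valence 4) → 0 H
  atom 3: O, bond orders sum to 2 (valence 2) → 0 H
  atom 4: C, bond orders sum to 1 (valence 4) → 3 H
  atom 5: C, bond orders sum to 4 (valence 4) → 0 H
  atom 6: C, bond orders sum to 4 (valence 4) → 0 H
  atom 7: C, bond orders sum to 4 (valence 4) → 0 H
  atom 8: C, bond orders sum to 3 (valence 4) → 1 H
  atom 9: C, bond orders sum to 3 (valence 4) → 1 H
  atom 10: C, bond orders sum to 4 (valence 4) → 0 H
  atom 11: C, bond orders sum to 4 (valence 4) → 0 H
  atom 12: F (halogen, monovalent) → 0 H
  atom 13: F (halogen, monovalent) → 0 H
  atom 14: F (halogen, monovalent) → 0 H
  atom 15: C, bond orders sum to 4 (valence 4) → 0 H
  atom 16: C, bond orders sum to 4 (valence 4) → 0 H
  atom 17: O, bond orders sum to 2 (valence 2) → 0 H
  atom 18: O, bond orders sum to 1 (valence 2) → 1 H
  atom 19: C, bond orders sum to 3 (valence 4) → 1 H
  atom 20: C, bond orders sum to 4 (valence 4) → 0 H
  atom 21: N, bond orders sum to 1 (valence 3) → 2 H
  atom 22: C, bond orders sum to 3 (valence 4) → 1 H
Totals → C:14, H:10, F:3, N:1, O:4.
In Hill order: C14H10F3NO4.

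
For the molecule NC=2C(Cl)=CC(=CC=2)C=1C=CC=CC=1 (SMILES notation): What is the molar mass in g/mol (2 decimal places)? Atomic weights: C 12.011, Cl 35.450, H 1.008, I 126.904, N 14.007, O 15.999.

First, the molecular formula is C12H10ClN (counting implicit H from valence).
  C: 12 × 12.011 = 144.132
  Cl: 1 × 35.450 = 35.450
  H: 10 × 1.008 = 10.080
  N: 1 × 14.007 = 14.007
Sum: 12×12.011 + 1×35.450 + 10×1.008 + 1×14.007 = 203.669 → 203.67 g/mol.

203.67 g/mol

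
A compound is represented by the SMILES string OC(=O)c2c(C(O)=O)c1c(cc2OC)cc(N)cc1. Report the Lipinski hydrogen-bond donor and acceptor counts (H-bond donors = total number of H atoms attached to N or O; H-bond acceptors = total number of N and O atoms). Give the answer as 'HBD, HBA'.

4, 6

Donors: find every N or O and count the H atoms it carries.
  atom 1 (O): bond orders sum to 1 → 1 H
  atom 3 (O): bond orders sum to 2 → 0 H
  atom 7 (O): bond orders sum to 1 → 1 H
  atom 8 (O): bond orders sum to 2 → 0 H
  atom 13 (O): bond orders sum to 2 → 0 H
  atom 17 (N): bond orders sum to 1 → 2 H
Lipinski HBD = 4.
Acceptors: N atoms = 1, O atoms = 5 → HBA = 6.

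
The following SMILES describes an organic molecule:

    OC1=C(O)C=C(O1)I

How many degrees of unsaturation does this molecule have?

Degree of unsaturation = (number of rings) + (number of π bonds).
Ring closures in the SMILES: 1.
π bonds: 2 double bonds (each 1 DoU) → 2 DoU from unsaturation.
Total DoU = 1 + 2 = 3.

3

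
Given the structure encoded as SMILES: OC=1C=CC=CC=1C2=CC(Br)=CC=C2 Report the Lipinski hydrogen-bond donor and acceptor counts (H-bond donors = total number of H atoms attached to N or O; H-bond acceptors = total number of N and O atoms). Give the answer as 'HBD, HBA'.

1, 1

Donors: find every N or O and count the H atoms it carries.
  atom 1 (O): bond orders sum to 1 → 1 H
Lipinski HBD = 1.
Acceptors: N atoms = 0, O atoms = 1 → HBA = 1.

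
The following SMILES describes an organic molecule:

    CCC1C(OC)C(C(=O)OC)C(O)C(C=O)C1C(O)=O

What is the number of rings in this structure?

In SMILES, each pair of matching ring-closure digits denotes one ring-closing bond; the number of such bonds equals the number of independent rings.
Ring-closure bonds here: 1.

1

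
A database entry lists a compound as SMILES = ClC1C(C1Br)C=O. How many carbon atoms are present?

Count every carbon token in the SMILES (each C, including those in ring-closure positions and inside branches).
Carbon count: 4.

4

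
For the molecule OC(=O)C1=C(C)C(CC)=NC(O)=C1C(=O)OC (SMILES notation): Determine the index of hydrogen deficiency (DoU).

Molecular formula: C11H13NO5.
DoU = (2C + 2 + N − H − X) / 2, where X is the halogen count and O/S are ignored.
    = (2·11 + 2 + 1 − 13 − 0) / 2 = 12 / 2 = 6.

6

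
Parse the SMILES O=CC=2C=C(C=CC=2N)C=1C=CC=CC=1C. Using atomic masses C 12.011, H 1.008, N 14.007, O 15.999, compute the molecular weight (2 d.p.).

First, the molecular formula is C14H13NO (counting implicit H from valence).
  C: 14 × 12.011 = 168.154
  H: 13 × 1.008 = 13.104
  N: 1 × 14.007 = 14.007
  O: 1 × 15.999 = 15.999
Sum: 14×12.011 + 13×1.008 + 1×14.007 + 1×15.999 = 211.264 → 211.26 g/mol.

211.26 g/mol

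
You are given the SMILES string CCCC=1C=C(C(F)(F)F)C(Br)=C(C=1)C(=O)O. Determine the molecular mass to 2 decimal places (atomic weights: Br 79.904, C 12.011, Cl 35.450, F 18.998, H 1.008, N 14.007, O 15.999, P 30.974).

311.10 g/mol

First, the molecular formula is C11H10BrF3O2 (counting implicit H from valence).
  Br: 1 × 79.904 = 79.904
  C: 11 × 12.011 = 132.121
  F: 3 × 18.998 = 56.994
  H: 10 × 1.008 = 10.080
  O: 2 × 15.999 = 31.998
Sum: 1×79.904 + 11×12.011 + 3×18.998 + 10×1.008 + 2×15.999 = 311.097 → 311.10 g/mol.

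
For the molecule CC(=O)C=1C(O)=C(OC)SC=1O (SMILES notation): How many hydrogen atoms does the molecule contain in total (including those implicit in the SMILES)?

8

Walk through each heavy atom and fill implicit hydrogens from standard valence (C 4, N 3, O 2, S 2, halogen 1):
  atom 1: C, bond orders sum to 1 (valence 4) → 3 H
  atom 2: C, bond orders sum to 4 (valence 4) → 0 H
  atom 3: O, bond orders sum to 2 (valence 2) → 0 H
  atom 4: C, bond orders sum to 4 (valence 4) → 0 H
  atom 5: C, bond orders sum to 4 (valence 4) → 0 H
  atom 6: O, bond orders sum to 1 (valence 2) → 1 H
  atom 7: C, bond orders sum to 4 (valence 4) → 0 H
  atom 8: O, bond orders sum to 2 (valence 2) → 0 H
  atom 9: C, bond orders sum to 1 (valence 4) → 3 H
  atom 10: S, bond orders sum to 2 (valence 2) → 0 H
  atom 11: C, bond orders sum to 4 (valence 4) → 0 H
  atom 12: O, bond orders sum to 1 (valence 2) → 1 H
Total hydrogens: 8.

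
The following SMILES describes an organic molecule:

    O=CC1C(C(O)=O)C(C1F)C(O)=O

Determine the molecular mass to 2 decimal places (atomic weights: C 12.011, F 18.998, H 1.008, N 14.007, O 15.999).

190.13 g/mol

First, the molecular formula is C7H7FO5 (counting implicit H from valence).
  C: 7 × 12.011 = 84.077
  F: 1 × 18.998 = 18.998
  H: 7 × 1.008 = 7.056
  O: 5 × 15.999 = 79.995
Sum: 7×12.011 + 1×18.998 + 7×1.008 + 5×15.999 = 190.126 → 190.13 g/mol.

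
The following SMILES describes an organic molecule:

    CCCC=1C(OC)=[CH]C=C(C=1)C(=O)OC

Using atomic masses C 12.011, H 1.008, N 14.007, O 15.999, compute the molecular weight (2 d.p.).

208.26 g/mol

First, the molecular formula is C12H16O3 (counting implicit H from valence).
  C: 12 × 12.011 = 144.132
  H: 16 × 1.008 = 16.128
  O: 3 × 15.999 = 47.997
Sum: 12×12.011 + 16×1.008 + 3×15.999 = 208.257 → 208.26 g/mol.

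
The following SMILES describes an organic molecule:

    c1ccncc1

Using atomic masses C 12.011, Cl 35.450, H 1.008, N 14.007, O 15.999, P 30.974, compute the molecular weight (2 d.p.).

79.10 g/mol

First, the molecular formula is C5H5N (counting implicit H from valence).
  C: 5 × 12.011 = 60.055
  H: 5 × 1.008 = 5.040
  N: 1 × 14.007 = 14.007
Sum: 5×12.011 + 5×1.008 + 1×14.007 = 79.102 → 79.10 g/mol.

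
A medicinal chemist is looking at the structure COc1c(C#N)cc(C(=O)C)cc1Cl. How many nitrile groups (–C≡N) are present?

1

The nitrile motif appears at heavy-atom position 5 in the SMILES.
Other groups present: 1 ether, 1 ketone.
Nitrile count: 1.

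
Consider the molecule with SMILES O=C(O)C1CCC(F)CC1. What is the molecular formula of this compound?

C7H11FO2

Walk through each heavy atom and fill implicit hydrogens from standard valence (C 4, N 3, O 2, S 2, halogen 1):
  atom 1: O, bond orders sum to 2 (valence 2) → 0 H
  atom 2: C, bond orders sum to 4 (valence 4) → 0 H
  atom 3: O, bond orders sum to 1 (valence 2) → 1 H
  atom 4: C, bond orders sum to 3 (valence 4) → 1 H
  atom 5: C, bond orders sum to 2 (valence 4) → 2 H
  atom 6: C, bond orders sum to 2 (valence 4) → 2 H
  atom 7: C, bond orders sum to 3 (valence 4) → 1 H
  atom 8: F (halogen, monovalent) → 0 H
  atom 9: C, bond orders sum to 2 (valence 4) → 2 H
  atom 10: C, bond orders sum to 2 (valence 4) → 2 H
Totals → C:7, H:11, F:1, O:2.
In Hill order: C7H11FO2.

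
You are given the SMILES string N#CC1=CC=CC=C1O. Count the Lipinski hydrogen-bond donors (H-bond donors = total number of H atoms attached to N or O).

Donors: find every N or O and count the H atoms it carries.
  atom 1 (N): bond orders sum to 3 → 0 H
  atom 9 (O): bond orders sum to 1 → 1 H
Lipinski HBD = 1.

1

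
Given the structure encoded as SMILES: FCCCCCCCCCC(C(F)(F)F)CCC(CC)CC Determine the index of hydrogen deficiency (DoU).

Degree of unsaturation = (number of rings) + (number of π bonds).
Ring closures in the SMILES: 0.
π bonds: none → 0 DoU from unsaturation.
Total DoU = 0 + 0 = 0.

0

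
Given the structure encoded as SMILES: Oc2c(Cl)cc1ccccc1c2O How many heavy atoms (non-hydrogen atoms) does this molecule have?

Every atom symbol written in the SMILES (organic subset) is one heavy atom; implicit H are not written.
Heavy atoms by element → C:10, Cl:1, O:2.
Total: 13.

13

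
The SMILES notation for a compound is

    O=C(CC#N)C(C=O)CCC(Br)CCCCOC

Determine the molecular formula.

C13H20BrNO3

Walk through each heavy atom and fill implicit hydrogens from standard valence (C 4, N 3, O 2, S 2, halogen 1):
  atom 1: O, bond orders sum to 2 (valence 2) → 0 H
  atom 2: C, bond orders sum to 4 (valence 4) → 0 H
  atom 3: C, bond orders sum to 2 (valence 4) → 2 H
  atom 4: C, bond orders sum to 4 (valence 4) → 0 H
  atom 5: N, bond orders sum to 3 (valence 3) → 0 H
  atom 6: C, bond orders sum to 3 (valence 4) → 1 H
  atom 7: C, bond orders sum to 3 (valence 4) → 1 H
  atom 8: O, bond orders sum to 2 (valence 2) → 0 H
  atom 9: C, bond orders sum to 2 (valence 4) → 2 H
  atom 10: C, bond orders sum to 2 (valence 4) → 2 H
  atom 11: C, bond orders sum to 3 (valence 4) → 1 H
  atom 12: Br (halogen, monovalent) → 0 H
  atom 13: C, bond orders sum to 2 (valence 4) → 2 H
  atom 14: C, bond orders sum to 2 (valence 4) → 2 H
  atom 15: C, bond orders sum to 2 (valence 4) → 2 H
  atom 16: C, bond orders sum to 2 (valence 4) → 2 H
  atom 17: O, bond orders sum to 2 (valence 2) → 0 H
  atom 18: C, bond orders sum to 1 (valence 4) → 3 H
Totals → C:13, H:20, Br:1, N:1, O:3.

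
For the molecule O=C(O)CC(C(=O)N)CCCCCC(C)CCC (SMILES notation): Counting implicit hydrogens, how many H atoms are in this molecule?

Walk through each heavy atom and fill implicit hydrogens from standard valence (C 4, N 3, O 2, S 2, halogen 1):
  atom 1: O, bond orders sum to 2 (valence 2) → 0 H
  atom 2: C, bond orders sum to 4 (valence 4) → 0 H
  atom 3: O, bond orders sum to 1 (valence 2) → 1 H
  atom 4: C, bond orders sum to 2 (valence 4) → 2 H
  atom 5: C, bond orders sum to 3 (valence 4) → 1 H
  atom 6: C, bond orders sum to 4 (valence 4) → 0 H
  atom 7: O, bond orders sum to 2 (valence 2) → 0 H
  atom 8: N, bond orders sum to 1 (valence 3) → 2 H
  atom 9: C, bond orders sum to 2 (valence 4) → 2 H
  atom 10: C, bond orders sum to 2 (valence 4) → 2 H
  atom 11: C, bond orders sum to 2 (valence 4) → 2 H
  atom 12: C, bond orders sum to 2 (valence 4) → 2 H
  atom 13: C, bond orders sum to 2 (valence 4) → 2 H
  atom 14: C, bond orders sum to 3 (valence 4) → 1 H
  atom 15: C, bond orders sum to 1 (valence 4) → 3 H
  atom 16: C, bond orders sum to 2 (valence 4) → 2 H
  atom 17: C, bond orders sum to 2 (valence 4) → 2 H
  atom 18: C, bond orders sum to 1 (valence 4) → 3 H
Total hydrogens: 27.

27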